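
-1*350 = -350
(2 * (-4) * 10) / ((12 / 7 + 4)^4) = -2401 / 32000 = -0.08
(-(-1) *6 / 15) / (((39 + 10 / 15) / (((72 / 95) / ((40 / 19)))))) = 54 / 14875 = 0.00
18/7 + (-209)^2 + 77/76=23240199/532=43684.58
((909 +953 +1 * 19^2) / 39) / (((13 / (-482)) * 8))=-13737 / 52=-264.17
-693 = -693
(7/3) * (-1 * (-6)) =14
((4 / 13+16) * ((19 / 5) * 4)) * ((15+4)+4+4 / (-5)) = 5502.87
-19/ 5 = -3.80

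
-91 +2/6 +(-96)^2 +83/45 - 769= 376118/45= 8358.18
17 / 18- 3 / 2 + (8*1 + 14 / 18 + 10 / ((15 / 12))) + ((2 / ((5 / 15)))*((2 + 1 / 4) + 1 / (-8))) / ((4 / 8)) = 751 / 18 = 41.72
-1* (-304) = 304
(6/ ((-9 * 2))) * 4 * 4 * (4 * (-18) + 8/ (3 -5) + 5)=1136/ 3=378.67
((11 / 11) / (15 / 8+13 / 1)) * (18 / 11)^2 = 2592 / 14399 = 0.18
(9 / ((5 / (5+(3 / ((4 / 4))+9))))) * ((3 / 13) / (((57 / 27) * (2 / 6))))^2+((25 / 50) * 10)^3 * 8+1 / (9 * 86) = 236882101787 / 236104830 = 1003.29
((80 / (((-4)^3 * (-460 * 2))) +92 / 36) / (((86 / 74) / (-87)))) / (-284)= 18173401 / 26964096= 0.67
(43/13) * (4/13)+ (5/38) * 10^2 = 45518/3211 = 14.18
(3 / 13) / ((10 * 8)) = 3 / 1040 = 0.00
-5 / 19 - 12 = -12.26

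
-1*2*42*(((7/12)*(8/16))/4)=-49/8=-6.12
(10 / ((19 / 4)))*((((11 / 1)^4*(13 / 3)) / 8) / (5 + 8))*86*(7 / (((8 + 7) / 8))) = 70511056 / 171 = 412345.36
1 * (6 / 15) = 2 / 5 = 0.40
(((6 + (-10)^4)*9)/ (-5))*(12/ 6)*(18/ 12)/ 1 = -270162/ 5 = -54032.40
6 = 6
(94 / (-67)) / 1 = -94 / 67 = -1.40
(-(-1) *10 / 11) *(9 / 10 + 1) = 19 / 11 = 1.73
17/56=0.30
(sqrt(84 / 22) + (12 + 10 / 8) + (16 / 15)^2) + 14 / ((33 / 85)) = sqrt(462) / 11 + 499439 / 9900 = 52.40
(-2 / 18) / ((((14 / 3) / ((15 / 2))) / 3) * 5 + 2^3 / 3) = -3 / 100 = -0.03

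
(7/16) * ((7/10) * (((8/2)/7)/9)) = 7/360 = 0.02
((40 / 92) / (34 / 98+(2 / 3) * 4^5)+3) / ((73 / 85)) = 3.49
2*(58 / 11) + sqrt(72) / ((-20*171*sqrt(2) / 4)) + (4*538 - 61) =6588323 / 3135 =2101.54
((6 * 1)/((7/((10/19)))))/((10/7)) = 6/19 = 0.32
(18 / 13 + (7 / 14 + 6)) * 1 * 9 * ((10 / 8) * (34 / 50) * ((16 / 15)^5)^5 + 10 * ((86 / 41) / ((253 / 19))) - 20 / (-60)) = 80880404265179170654709396557067929 / 184557983375789523124694824218750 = 438.24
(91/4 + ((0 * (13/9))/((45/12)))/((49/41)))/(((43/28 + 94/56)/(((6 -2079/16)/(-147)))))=8593/1440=5.97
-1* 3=-3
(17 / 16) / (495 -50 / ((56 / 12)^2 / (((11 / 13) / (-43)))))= 465647 / 216956520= 0.00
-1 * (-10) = 10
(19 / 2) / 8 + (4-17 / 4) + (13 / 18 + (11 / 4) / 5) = 1591 / 720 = 2.21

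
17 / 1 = 17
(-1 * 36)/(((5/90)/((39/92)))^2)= -1108809/529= -2096.05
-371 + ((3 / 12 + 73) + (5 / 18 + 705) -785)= -13589 / 36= -377.47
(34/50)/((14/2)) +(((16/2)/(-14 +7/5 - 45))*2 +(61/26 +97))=2030414/20475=99.17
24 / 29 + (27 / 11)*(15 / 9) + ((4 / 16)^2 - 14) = -46033 / 5104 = -9.02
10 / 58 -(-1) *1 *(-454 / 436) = -5493 / 6322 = -0.87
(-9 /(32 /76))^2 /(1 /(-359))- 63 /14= -10497807 /64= -164028.23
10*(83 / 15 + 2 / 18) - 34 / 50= 12547 / 225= 55.76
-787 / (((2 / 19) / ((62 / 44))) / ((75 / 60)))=-2317715 / 176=-13168.84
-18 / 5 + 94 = 452 / 5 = 90.40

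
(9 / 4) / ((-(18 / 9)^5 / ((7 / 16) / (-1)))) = 63 / 2048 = 0.03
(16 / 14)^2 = 64 / 49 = 1.31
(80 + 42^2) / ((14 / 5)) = 4610 / 7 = 658.57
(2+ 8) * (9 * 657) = 59130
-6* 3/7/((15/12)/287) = -2952/5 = -590.40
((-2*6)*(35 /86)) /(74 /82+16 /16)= -2.57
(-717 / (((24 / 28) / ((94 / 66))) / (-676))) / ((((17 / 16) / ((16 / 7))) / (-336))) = -108860530688 / 187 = -582141875.34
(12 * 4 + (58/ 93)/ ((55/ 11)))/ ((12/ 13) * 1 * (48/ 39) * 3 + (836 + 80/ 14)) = 13236587/ 232448850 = 0.06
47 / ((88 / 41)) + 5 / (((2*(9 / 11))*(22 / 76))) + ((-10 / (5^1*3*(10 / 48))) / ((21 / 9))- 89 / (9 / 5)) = -509011 / 27720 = -18.36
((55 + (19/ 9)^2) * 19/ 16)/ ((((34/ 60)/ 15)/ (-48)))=-4575200/ 51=-89709.80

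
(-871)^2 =758641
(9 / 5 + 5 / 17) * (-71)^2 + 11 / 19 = 17049597 / 1615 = 10557.03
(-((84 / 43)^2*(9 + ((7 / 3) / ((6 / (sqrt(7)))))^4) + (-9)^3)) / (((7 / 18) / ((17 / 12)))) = 2514.95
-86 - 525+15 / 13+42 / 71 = -562342 / 923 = -609.25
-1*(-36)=36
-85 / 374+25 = 545 / 22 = 24.77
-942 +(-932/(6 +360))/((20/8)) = -862862/915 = -943.02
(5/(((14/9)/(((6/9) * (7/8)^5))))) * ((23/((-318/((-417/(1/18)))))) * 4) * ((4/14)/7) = 21148155/217088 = 97.42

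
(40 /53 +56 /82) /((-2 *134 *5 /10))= -1562 /145591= -0.01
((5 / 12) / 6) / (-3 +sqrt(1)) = -5 / 144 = -0.03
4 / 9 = 0.44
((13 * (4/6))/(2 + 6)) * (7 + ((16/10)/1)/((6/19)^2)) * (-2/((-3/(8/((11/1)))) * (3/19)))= 76.66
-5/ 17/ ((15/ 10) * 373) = -10/ 19023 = -0.00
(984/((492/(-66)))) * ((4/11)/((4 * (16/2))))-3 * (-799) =4791/2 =2395.50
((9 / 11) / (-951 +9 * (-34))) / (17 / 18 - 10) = 54 / 751267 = 0.00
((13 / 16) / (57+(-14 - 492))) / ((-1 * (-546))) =-1 / 301728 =-0.00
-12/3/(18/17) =-34/9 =-3.78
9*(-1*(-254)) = 2286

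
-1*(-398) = 398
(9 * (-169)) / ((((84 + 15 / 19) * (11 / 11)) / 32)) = -102752 / 179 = -574.03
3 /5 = 0.60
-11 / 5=-2.20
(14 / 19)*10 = 140 / 19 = 7.37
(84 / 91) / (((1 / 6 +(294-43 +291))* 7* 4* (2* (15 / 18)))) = 54 / 1480115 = 0.00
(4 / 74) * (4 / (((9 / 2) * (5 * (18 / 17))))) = 136 / 14985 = 0.01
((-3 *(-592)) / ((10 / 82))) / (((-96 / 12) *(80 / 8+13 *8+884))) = -4551 / 2495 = -1.82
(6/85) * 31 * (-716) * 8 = -1065408/85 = -12534.21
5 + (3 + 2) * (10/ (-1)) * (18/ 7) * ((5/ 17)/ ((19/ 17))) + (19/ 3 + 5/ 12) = -11749/ 532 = -22.08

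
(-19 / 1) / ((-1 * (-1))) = -19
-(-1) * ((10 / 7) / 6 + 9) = 194 / 21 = 9.24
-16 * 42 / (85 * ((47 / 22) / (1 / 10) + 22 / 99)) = -66528 / 181645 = -0.37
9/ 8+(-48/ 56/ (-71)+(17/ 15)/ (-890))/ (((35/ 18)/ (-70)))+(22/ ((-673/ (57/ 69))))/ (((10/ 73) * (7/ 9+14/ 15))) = 12148778769/ 19562360200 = 0.62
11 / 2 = 5.50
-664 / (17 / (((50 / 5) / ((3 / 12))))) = -26560 / 17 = -1562.35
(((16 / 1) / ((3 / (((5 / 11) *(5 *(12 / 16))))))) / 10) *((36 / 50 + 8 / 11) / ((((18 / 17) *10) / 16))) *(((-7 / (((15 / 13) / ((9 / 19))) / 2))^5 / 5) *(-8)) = 2334708537982119936 / 117034366796875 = 19948.91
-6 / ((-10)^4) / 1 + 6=29997 / 5000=6.00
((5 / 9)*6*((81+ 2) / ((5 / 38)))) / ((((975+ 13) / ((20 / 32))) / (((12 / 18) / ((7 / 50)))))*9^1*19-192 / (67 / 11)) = 13207375 / 356366754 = 0.04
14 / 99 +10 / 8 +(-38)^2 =572375 / 396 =1445.39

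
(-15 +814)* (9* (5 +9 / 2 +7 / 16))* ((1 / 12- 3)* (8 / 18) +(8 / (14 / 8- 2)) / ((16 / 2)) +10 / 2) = -42347 / 2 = -21173.50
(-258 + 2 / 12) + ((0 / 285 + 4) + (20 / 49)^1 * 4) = -74147 / 294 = -252.20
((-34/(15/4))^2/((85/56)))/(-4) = -13.54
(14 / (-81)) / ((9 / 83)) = -1162 / 729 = -1.59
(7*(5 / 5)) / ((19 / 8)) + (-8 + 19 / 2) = 169 / 38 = 4.45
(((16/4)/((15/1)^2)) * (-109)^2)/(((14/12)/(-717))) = -22716472/175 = -129808.41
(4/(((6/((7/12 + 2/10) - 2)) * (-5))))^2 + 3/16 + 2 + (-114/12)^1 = -5901809/810000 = -7.29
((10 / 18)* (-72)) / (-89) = 40 / 89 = 0.45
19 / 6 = 3.17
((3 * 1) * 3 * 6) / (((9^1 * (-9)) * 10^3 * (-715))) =1 / 1072500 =0.00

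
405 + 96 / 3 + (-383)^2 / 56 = 171161 / 56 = 3056.45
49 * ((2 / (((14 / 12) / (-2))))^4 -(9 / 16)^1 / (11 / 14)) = 29045025 / 4312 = 6735.86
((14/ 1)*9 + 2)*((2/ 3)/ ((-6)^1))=-128/ 9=-14.22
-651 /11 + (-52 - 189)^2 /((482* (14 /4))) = -1906 /77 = -24.75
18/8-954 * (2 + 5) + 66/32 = -106779/16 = -6673.69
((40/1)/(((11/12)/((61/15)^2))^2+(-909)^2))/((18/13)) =57598698560/1647439976139849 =0.00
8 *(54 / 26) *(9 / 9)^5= 216 / 13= 16.62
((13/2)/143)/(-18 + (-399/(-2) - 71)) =1/2431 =0.00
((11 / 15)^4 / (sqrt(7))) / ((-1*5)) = -14641*sqrt(7) / 1771875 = -0.02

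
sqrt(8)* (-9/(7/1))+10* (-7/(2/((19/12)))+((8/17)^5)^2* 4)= -1340120547723065/24191926805388-18* sqrt(2)/7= -59.03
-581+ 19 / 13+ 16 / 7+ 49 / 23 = -1203731 / 2093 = -575.12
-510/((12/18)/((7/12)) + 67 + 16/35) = -2550/343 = -7.43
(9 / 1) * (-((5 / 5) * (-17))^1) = 153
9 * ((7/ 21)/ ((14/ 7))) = 3/ 2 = 1.50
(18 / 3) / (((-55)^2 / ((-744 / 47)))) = -4464 / 142175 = -0.03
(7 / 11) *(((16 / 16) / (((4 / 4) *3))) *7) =49 / 33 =1.48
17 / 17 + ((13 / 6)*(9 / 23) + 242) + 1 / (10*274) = 243.85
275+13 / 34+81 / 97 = 910965 / 3298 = 276.22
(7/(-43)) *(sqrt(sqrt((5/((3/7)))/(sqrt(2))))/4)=-7 *2^(7/8) *3^(3/4) *35^(1/4)/1032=-0.07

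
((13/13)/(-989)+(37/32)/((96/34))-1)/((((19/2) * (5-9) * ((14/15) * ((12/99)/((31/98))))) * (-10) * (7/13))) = -0.01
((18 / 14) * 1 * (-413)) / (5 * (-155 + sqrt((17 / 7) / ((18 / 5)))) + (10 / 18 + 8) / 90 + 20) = 290324250 * sqrt(1190) / 2617217151853 + 108294386130 / 153953950109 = 0.71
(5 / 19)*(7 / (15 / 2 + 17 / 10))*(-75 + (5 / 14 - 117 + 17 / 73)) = -4890525 / 127604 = -38.33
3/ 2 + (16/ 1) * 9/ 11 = 321/ 22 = 14.59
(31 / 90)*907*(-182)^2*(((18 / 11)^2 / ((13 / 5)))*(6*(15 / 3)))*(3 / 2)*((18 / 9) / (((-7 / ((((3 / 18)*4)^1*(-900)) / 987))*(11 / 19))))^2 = 68404477190400000 / 1584756481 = 43164030.57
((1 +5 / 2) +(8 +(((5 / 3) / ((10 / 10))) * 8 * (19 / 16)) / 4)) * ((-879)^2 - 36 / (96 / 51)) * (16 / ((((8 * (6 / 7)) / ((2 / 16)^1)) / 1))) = 1783554675 / 512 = 3483505.22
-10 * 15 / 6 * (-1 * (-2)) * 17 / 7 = -850 / 7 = -121.43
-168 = -168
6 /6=1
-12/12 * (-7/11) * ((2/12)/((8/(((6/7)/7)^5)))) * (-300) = -48600/443889677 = -0.00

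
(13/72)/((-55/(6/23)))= -13/15180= -0.00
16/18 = 8/9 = 0.89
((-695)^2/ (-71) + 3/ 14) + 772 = -5994769/ 994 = -6030.95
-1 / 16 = -0.06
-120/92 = -30/23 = -1.30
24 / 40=3 / 5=0.60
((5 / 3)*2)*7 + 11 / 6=151 / 6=25.17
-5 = -5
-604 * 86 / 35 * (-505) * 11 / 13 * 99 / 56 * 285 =203535194445 / 637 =319521498.34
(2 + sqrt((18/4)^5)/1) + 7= 9 + 243 *sqrt(2)/8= 51.96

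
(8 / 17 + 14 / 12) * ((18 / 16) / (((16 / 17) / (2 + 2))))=501 / 64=7.83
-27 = -27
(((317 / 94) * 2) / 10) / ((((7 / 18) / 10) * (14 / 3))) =8559 / 2303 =3.72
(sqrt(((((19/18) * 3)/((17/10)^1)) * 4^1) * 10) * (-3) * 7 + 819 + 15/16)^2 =3068840337/4352 - 459165 * sqrt(1938)/68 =407896.14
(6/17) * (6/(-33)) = -12/187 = -0.06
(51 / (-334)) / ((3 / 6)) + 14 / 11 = 1777 / 1837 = 0.97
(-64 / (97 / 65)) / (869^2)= -4160 / 73250617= -0.00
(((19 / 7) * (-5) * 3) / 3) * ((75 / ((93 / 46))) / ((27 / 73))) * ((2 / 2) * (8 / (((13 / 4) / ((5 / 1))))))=-1276040000 / 76167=-16753.19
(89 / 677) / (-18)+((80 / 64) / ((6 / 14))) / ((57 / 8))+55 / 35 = 3198497 / 1620738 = 1.97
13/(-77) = -13/77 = -0.17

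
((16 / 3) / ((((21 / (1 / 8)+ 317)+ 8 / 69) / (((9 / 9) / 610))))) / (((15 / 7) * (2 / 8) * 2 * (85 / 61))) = 2576 / 213390375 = 0.00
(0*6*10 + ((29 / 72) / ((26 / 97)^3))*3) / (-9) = -26467517 / 3796416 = -6.97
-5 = -5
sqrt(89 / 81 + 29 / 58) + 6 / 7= 6 / 7 + sqrt(518) / 18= 2.12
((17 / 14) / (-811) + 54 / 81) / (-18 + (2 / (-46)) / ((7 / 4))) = -521111 / 14121132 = -0.04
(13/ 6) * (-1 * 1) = -13/ 6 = -2.17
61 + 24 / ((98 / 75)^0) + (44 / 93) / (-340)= 671914 / 7905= 85.00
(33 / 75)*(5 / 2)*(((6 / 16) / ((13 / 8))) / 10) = 0.03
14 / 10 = 1.40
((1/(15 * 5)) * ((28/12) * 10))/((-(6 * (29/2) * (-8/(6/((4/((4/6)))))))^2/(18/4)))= -7/2422080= -0.00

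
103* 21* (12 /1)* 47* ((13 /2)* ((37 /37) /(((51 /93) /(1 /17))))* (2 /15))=163877532 /1445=113410.06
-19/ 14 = -1.36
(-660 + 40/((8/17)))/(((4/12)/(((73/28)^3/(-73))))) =9192525/21952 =418.76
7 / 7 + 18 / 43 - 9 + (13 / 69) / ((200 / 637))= -4142717 / 593400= -6.98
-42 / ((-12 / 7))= 49 / 2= 24.50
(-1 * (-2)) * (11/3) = 22/3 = 7.33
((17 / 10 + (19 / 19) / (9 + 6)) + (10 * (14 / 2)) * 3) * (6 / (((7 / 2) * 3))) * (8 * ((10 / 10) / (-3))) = -101648 / 315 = -322.69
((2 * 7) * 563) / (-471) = -7882 / 471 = -16.73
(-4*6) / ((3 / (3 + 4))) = -56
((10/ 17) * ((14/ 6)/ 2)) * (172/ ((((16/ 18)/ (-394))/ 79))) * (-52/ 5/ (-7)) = -104396604/ 17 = -6140976.71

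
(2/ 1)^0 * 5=5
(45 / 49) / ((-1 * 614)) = -45 / 30086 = -0.00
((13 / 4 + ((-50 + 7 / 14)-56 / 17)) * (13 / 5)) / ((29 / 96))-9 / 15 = -1052607 / 2465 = -427.02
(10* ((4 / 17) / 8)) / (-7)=-5 / 119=-0.04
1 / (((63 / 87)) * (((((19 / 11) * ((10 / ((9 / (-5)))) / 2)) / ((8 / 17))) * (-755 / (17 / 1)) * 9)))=2552 / 7531125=0.00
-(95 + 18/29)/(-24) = 2773/696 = 3.98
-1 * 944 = -944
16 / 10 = 8 / 5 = 1.60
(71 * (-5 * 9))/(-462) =1065/154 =6.92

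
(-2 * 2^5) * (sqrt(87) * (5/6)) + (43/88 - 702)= -61733/88 - 160 * sqrt(87)/3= -1198.97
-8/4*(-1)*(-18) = -36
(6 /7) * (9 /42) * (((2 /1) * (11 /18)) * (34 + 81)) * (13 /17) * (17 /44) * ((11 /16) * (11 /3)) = 180895 /9408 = 19.23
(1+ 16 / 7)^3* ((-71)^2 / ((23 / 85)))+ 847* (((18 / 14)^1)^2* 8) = 230510557 / 343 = 672042.44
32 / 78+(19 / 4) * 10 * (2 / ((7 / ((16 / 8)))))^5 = 2165872 / 655473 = 3.30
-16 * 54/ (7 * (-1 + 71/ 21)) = -1296/ 25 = -51.84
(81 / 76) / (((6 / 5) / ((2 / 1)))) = 135 / 76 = 1.78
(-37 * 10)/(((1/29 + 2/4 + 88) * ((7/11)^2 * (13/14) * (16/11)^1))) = -1428163/186914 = -7.64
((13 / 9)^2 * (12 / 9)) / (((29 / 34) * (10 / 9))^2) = 195364 / 63075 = 3.10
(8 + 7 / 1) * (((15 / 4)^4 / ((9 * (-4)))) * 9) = -759375 / 1024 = -741.58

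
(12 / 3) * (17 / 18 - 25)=-866 / 9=-96.22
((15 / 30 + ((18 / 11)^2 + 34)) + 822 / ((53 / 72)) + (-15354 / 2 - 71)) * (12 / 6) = -84576479 / 6413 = -13188.29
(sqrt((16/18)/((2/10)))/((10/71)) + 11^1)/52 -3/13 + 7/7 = 71 * sqrt(10)/780 + 51/52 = 1.27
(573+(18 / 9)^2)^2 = 332929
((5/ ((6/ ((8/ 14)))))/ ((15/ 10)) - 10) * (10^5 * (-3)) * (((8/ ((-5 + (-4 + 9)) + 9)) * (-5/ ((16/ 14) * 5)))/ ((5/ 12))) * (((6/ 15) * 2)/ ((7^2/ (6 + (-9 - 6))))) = 39040000/ 49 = 796734.69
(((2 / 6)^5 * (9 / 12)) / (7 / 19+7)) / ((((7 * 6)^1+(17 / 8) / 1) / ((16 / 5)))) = 152 / 5003775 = 0.00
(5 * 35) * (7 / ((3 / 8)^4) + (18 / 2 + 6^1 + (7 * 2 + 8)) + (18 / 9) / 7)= 5546125 / 81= 68470.68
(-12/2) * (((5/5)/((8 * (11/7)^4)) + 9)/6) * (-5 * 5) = 26413825/117128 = 225.51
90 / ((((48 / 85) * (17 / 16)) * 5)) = 30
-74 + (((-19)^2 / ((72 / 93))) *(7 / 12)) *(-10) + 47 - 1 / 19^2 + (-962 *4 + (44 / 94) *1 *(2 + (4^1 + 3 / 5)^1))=-80528820431 / 12216240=-6591.95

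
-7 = -7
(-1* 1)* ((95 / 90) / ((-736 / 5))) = 95 / 13248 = 0.01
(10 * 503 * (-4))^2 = 404814400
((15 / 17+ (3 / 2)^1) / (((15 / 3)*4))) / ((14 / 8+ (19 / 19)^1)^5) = 10368 / 13689335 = 0.00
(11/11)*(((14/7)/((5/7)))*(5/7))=2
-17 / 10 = -1.70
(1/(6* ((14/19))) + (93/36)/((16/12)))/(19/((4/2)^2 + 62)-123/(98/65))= -55979/2103232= -0.03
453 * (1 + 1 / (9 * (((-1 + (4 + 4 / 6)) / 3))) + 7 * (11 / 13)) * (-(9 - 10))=454359 / 143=3177.34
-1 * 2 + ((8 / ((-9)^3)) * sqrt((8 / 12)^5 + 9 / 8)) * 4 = -2 - 8 * sqrt(14658) / 19683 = -2.05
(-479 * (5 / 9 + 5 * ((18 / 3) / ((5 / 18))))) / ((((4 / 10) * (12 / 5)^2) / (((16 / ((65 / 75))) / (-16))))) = 292489375 / 11232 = 26040.72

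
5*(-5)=-25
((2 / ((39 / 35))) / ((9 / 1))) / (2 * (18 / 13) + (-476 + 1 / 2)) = -140 / 331857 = -0.00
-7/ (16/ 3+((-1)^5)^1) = -21/ 13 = -1.62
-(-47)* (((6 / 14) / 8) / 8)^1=141 / 448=0.31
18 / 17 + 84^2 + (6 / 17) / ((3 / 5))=119980 / 17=7057.65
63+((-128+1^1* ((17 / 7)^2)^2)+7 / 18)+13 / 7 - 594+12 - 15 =-27009869 / 43218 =-624.97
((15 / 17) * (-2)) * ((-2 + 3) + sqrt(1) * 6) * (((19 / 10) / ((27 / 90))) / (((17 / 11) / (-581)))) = 8500030 / 289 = 29411.87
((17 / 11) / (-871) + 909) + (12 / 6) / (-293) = 2551750654 / 2807233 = 908.99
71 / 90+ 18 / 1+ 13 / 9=607 / 30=20.23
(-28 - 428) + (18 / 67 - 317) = -51773 / 67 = -772.73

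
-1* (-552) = 552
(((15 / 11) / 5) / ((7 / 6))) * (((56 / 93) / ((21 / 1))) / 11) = 16 / 26257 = 0.00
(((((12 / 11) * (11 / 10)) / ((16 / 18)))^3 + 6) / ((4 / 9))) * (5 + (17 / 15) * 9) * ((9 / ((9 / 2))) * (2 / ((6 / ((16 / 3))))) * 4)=2571954 / 625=4115.13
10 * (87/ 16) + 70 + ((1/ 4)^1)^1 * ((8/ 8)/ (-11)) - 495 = -32617/ 88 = -370.65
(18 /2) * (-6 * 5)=-270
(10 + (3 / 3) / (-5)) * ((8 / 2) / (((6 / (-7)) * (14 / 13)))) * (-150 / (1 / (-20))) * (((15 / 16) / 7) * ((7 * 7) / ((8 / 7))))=-11704875 / 16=-731554.69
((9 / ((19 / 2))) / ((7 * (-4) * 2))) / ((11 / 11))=-9 / 532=-0.02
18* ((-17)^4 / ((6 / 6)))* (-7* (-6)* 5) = 315709380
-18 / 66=-0.27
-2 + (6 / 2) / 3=-1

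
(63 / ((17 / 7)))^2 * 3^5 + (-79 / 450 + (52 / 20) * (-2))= 21265798259 / 130050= 163520.17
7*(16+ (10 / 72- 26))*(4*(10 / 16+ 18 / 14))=-37985 / 72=-527.57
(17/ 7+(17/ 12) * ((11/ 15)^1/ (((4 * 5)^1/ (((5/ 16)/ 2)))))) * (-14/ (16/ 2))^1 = -392989/ 92160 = -4.26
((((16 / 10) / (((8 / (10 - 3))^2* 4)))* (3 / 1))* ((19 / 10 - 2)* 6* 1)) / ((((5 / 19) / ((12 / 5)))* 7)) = -3591 / 5000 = -0.72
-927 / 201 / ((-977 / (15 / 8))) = 4635 / 523672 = 0.01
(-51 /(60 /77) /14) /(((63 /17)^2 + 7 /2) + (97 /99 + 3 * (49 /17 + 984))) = -5350257 /3409127020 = -0.00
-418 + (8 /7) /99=-289666 /693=-417.99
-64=-64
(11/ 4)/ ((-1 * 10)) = -11/ 40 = -0.28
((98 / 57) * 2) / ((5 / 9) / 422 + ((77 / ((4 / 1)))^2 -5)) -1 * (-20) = 4222755668 / 211038529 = 20.01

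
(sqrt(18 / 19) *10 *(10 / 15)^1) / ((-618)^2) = 5 *sqrt(38) / 1814139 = 0.00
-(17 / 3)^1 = -17 / 3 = -5.67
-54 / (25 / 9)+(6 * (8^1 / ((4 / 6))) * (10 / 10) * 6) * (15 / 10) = 15714 / 25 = 628.56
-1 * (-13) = 13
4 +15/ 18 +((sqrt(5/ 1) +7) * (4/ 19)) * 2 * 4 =32 * sqrt(5)/ 19 +1895/ 114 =20.39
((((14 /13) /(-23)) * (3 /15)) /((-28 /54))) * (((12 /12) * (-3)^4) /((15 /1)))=729 /7475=0.10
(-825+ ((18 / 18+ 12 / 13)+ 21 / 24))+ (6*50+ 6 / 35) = -1900191 / 3640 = -522.03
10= 10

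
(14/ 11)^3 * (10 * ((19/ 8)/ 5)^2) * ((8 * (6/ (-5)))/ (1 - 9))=5.58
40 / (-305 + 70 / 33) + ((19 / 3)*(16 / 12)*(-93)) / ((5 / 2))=-9423248 / 29985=-314.27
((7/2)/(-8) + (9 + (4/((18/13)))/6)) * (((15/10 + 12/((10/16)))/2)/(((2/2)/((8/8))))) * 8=89861/120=748.84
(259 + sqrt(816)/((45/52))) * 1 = 208 * sqrt(51)/45 + 259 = 292.01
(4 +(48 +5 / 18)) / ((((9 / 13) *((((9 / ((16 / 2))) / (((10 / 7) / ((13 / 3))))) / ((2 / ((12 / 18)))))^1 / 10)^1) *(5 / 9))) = 75280 / 63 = 1194.92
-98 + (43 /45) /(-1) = -4453 /45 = -98.96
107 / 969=0.11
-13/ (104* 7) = -1/ 56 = -0.02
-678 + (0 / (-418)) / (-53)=-678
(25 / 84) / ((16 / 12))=25 / 112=0.22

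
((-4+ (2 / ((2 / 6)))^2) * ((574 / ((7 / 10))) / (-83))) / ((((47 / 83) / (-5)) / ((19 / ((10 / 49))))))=12214720 / 47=259887.66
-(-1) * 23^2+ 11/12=6359/12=529.92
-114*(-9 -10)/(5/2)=4332/5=866.40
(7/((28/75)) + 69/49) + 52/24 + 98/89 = 1225927/52332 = 23.43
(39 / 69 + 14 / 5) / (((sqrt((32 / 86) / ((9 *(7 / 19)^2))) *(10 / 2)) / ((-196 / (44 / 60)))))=-325.94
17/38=0.45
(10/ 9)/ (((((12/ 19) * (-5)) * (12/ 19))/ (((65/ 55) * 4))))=-4693/ 1782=-2.63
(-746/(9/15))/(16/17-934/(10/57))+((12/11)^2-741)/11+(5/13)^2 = -20417697363292/305316227931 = -66.87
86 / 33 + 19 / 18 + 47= 10031 / 198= 50.66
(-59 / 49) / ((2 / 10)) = -295 / 49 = -6.02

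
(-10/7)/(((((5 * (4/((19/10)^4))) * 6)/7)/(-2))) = 130321/60000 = 2.17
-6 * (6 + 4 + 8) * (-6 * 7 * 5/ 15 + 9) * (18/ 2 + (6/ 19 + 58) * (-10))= -5890860/ 19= -310045.26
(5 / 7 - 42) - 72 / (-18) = -261 / 7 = -37.29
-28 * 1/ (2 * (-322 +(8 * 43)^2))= -7/ 59007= -0.00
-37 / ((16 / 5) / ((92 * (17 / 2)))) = -72335 / 8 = -9041.88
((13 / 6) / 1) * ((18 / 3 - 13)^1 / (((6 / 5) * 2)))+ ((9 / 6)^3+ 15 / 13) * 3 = 3401 / 468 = 7.27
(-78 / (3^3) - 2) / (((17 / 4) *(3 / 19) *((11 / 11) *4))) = -1.82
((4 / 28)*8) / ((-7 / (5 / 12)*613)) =-10 / 90111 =-0.00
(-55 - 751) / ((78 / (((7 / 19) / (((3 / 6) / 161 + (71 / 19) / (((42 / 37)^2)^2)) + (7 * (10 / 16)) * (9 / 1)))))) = -5176824912 / 56607292039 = -0.09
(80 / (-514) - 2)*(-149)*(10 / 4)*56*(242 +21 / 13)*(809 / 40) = 221556342.36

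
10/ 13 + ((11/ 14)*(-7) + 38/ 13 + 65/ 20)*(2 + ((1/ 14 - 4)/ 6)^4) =828122405/ 369847296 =2.24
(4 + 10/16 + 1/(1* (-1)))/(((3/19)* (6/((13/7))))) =7163/1008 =7.11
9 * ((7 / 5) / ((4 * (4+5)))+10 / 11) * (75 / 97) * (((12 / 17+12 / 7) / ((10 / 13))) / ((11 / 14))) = 5270616 / 199529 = 26.42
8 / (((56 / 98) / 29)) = 406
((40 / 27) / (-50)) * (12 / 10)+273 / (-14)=-8791 / 450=-19.54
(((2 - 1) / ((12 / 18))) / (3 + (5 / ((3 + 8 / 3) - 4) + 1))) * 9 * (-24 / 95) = -324 / 665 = -0.49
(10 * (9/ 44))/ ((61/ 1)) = 45/ 1342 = 0.03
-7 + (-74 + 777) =696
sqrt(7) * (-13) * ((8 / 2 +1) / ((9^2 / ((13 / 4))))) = -845 * sqrt(7) / 324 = -6.90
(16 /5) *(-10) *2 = -64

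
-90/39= -2.31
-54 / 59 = -0.92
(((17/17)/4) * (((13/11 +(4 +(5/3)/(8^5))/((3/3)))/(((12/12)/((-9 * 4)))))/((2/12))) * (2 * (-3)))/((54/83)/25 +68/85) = 313929532575/154451968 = 2032.54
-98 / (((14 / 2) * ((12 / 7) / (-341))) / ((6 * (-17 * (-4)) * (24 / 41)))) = 27269088 / 41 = 665099.71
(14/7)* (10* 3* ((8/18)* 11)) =880/3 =293.33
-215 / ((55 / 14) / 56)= -33712 / 11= -3064.73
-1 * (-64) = 64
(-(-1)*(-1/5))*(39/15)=-13/25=-0.52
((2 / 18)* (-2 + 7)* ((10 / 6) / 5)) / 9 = 5 / 243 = 0.02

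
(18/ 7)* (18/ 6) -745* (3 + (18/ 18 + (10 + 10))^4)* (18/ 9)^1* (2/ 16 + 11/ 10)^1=-2484873393/ 7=-354981913.29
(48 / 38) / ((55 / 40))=192 / 209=0.92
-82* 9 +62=-676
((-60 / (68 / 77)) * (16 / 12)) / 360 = -0.25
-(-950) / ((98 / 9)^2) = 38475 / 4802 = 8.01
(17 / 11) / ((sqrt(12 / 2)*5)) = 17*sqrt(6) / 330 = 0.13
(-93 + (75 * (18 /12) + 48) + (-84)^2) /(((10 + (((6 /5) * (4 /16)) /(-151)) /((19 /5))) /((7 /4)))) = 286122501 /229508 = 1246.68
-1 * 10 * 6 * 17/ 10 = -102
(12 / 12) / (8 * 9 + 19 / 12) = 12 / 883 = 0.01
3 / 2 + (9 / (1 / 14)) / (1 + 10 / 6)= 48.75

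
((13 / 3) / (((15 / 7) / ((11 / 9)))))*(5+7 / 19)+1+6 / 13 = 491177 / 33345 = 14.73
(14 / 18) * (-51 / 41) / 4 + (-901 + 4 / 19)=-8422841 / 9348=-901.03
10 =10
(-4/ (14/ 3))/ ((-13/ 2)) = 12/ 91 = 0.13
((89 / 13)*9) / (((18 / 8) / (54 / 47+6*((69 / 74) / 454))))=163194138 / 5131789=31.80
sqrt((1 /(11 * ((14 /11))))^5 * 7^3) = sqrt(2) /56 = 0.03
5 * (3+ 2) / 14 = 25 / 14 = 1.79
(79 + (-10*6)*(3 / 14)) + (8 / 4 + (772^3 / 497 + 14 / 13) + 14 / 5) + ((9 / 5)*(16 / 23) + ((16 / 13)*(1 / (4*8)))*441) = 1375832037197 / 1486030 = 925844.05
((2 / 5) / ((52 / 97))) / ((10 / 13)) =97 / 100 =0.97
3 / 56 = 0.05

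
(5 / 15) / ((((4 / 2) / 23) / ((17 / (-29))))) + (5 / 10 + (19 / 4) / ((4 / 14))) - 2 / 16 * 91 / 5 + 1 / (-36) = 32821 / 2610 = 12.58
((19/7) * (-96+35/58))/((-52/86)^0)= -105127/406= -258.93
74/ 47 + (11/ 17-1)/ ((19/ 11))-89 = -87.63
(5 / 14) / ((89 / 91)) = 65 / 178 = 0.37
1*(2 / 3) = 2 / 3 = 0.67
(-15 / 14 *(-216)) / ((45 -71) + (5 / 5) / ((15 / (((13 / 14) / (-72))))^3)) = -799967508480000 / 89872892930197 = -8.90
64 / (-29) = -64 / 29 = -2.21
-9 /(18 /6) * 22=-66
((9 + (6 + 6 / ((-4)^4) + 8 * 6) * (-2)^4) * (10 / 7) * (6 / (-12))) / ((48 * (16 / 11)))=-128095 / 14336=-8.94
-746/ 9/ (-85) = 746/ 765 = 0.98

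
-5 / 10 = -1 / 2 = -0.50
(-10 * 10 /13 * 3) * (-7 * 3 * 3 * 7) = 132300 /13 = 10176.92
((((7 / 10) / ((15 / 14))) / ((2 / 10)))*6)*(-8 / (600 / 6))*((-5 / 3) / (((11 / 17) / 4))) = 13328 / 825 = 16.16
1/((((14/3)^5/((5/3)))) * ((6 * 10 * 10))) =27/21512960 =0.00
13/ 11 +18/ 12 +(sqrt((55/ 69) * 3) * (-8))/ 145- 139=-2999/ 22- 8 * sqrt(1265)/ 3335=-136.40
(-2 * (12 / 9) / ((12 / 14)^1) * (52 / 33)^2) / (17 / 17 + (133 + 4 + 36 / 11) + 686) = -208 / 22275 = -0.01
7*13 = 91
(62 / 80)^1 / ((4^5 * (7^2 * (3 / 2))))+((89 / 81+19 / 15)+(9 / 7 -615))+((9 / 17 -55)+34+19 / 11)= -630.09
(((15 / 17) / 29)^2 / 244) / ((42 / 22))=825 / 415127692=0.00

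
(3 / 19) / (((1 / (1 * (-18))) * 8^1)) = -27 / 76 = -0.36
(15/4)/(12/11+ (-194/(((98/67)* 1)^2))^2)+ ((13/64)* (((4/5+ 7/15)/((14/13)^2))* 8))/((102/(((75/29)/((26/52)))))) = 437563997116208185/4837346679201776544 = 0.09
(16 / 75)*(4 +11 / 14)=536 / 525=1.02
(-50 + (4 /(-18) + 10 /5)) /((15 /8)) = -3472 /135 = -25.72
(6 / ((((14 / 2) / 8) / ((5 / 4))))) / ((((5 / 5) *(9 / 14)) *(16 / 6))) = 5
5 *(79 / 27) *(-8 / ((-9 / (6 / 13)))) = 6.00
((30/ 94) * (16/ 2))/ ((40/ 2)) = 0.13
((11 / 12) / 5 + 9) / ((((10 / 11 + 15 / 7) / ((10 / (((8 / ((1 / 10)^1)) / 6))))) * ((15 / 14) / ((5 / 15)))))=296989 / 423000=0.70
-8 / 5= -1.60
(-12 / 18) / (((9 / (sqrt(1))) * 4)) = -1 / 54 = -0.02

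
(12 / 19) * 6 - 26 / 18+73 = 12884 / 171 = 75.35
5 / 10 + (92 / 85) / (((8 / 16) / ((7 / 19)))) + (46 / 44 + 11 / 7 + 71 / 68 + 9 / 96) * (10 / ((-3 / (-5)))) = 381282593 / 5969040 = 63.88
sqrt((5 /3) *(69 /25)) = sqrt(115) /5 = 2.14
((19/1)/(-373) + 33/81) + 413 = 4162913/10071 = 413.36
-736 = -736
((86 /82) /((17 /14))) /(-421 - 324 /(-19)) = -11438 /5349475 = -0.00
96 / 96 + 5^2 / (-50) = 1 / 2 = 0.50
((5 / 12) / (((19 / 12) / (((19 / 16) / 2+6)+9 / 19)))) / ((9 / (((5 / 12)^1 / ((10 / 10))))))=107425 / 1247616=0.09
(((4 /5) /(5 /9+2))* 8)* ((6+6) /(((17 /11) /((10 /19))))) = 76032 /7429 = 10.23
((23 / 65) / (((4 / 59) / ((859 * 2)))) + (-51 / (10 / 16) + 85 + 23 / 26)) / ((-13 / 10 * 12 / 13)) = -7475.77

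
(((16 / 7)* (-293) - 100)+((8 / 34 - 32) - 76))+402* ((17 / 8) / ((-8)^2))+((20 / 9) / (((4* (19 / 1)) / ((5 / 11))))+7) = -49115250169 / 57302784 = -857.12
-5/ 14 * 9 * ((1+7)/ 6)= -30/ 7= -4.29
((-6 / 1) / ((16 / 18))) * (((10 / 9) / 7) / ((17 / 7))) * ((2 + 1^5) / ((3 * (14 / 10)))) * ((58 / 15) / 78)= -145 / 9282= -0.02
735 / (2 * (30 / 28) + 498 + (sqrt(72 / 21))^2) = 343 / 235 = 1.46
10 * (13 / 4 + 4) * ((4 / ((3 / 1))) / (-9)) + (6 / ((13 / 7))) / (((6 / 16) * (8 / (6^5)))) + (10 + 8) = 8381.41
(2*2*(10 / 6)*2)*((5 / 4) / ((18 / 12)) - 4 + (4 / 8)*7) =40 / 9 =4.44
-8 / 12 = -2 / 3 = -0.67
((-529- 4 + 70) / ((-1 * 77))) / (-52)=-463 / 4004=-0.12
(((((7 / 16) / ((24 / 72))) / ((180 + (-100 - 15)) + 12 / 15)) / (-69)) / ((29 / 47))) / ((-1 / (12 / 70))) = 3 / 37352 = 0.00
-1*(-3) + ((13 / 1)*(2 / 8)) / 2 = 37 / 8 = 4.62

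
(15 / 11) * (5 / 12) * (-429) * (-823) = 802425 / 4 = 200606.25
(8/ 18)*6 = 8/ 3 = 2.67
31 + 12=43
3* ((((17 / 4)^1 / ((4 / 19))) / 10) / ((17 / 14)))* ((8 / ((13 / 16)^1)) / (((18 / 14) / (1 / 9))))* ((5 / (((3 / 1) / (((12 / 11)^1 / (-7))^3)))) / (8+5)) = -9728 / 4723719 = -0.00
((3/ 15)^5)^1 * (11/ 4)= 11/ 12500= 0.00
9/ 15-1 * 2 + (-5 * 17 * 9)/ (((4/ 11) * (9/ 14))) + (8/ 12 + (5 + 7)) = -97837/ 30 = -3261.23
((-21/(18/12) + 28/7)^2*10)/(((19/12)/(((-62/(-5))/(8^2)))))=2325/19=122.37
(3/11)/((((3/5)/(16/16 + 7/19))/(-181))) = -23530/209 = -112.58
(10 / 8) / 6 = 5 / 24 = 0.21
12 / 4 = 3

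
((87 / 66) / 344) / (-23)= -29 / 174064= -0.00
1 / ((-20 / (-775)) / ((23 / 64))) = 3565 / 256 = 13.93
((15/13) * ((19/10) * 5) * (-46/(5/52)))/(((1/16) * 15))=-27968/5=-5593.60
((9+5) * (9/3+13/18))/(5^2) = 469/225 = 2.08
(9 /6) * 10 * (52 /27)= 260 /9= 28.89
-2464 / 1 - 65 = -2529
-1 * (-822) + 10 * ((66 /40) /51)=27959 /34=822.32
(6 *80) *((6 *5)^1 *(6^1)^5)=111974400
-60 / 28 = -15 / 7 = -2.14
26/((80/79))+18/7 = 28.25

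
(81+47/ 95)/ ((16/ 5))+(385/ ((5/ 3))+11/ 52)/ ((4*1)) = 329083/ 3952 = 83.27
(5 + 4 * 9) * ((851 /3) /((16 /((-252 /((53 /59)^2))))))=-226999.55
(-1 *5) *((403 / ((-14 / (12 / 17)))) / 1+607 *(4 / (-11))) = 1577650 / 1309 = 1205.23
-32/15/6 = -16/45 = -0.36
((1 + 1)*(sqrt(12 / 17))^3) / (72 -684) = -4*sqrt(51) / 14739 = -0.00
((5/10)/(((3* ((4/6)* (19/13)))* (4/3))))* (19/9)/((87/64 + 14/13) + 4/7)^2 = 27559168/920535867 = 0.03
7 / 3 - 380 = -1133 / 3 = -377.67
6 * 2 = 12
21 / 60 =7 / 20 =0.35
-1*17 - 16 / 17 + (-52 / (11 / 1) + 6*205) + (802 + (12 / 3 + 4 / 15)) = 5648143 / 2805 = 2013.60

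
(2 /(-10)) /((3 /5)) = -1 /3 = -0.33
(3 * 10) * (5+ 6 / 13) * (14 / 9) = 9940 / 39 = 254.87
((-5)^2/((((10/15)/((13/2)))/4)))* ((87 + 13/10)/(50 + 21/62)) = 5337735/3121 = 1710.26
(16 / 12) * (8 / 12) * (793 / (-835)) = -6344 / 7515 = -0.84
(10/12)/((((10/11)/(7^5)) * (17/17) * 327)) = 184877/3924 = 47.11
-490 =-490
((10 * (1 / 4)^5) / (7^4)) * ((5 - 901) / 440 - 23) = -1377 / 13522432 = -0.00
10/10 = 1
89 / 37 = 2.41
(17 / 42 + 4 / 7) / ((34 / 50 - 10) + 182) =1025 / 181314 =0.01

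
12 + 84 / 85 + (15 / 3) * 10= 5354 / 85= 62.99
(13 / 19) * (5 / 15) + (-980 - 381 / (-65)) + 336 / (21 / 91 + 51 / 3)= -7072181 / 7410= -954.41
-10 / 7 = -1.43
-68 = -68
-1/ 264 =-0.00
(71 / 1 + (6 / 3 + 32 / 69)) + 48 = 8381 / 69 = 121.46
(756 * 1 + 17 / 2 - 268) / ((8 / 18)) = 8937 / 8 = 1117.12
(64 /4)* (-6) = -96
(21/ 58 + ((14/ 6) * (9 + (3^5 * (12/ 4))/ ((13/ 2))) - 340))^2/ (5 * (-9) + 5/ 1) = -81.07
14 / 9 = 1.56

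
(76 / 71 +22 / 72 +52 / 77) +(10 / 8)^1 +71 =3655847 / 49203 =74.30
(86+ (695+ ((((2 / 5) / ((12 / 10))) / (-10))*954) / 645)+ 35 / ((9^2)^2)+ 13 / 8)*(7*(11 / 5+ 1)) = 618195503954 / 35265375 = 17529.82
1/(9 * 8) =1/72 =0.01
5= 5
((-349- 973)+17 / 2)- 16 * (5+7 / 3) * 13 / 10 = -43981 / 30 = -1466.03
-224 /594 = -112 /297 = -0.38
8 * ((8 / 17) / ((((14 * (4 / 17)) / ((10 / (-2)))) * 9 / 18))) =-11.43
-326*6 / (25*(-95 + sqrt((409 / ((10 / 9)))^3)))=-43200216*sqrt(4090) / 249338226205 - 7432800 / 49867645241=-0.01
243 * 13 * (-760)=-2400840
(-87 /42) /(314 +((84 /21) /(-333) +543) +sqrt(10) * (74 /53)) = -7741282900401 /3202625691562094 +6306146541 * sqrt(10) /1601312845781047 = -0.00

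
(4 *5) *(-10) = -200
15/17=0.88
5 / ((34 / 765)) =112.50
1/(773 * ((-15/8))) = -8/11595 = -0.00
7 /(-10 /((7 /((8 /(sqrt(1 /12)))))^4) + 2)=-16807 /5893438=-0.00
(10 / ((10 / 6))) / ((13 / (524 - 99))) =2550 / 13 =196.15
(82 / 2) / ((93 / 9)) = 123 / 31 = 3.97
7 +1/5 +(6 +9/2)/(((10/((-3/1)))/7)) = -297/20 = -14.85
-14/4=-7/2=-3.50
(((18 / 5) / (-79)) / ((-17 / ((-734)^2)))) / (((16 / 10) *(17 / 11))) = 13334211 / 22831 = 584.04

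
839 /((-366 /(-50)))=114.62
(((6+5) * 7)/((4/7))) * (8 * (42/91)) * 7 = 45276/13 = 3482.77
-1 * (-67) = 67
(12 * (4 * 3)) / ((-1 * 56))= -18 / 7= -2.57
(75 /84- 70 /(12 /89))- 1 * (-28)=-490.27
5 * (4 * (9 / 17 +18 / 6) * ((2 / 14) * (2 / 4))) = 600 / 119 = 5.04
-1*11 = -11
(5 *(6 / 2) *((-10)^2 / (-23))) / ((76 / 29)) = -10875 / 437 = -24.89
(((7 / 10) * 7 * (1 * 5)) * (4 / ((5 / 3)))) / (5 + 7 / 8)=2352 / 235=10.01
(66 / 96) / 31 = 11 / 496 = 0.02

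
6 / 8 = 3 / 4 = 0.75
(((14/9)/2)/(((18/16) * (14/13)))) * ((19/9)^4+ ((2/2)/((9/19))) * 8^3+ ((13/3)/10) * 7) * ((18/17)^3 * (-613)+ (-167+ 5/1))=-101605212873164/161170965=-630418.84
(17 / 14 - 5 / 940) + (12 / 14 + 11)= 17195 / 1316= 13.07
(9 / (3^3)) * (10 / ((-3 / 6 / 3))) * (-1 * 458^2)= 4195280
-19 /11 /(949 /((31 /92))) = -589 /960388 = -0.00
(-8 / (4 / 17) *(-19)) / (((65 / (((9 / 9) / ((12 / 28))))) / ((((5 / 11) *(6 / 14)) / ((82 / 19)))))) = 6137 / 5863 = 1.05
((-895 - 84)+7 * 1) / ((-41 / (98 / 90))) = 5292 / 205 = 25.81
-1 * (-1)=1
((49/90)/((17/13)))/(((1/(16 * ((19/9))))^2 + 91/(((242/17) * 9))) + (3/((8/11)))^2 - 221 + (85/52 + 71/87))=-1342713404032/647660940586735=-0.00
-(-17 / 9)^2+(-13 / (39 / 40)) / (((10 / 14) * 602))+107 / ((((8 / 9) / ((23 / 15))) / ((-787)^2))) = 15927066520541 / 139320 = 114320029.58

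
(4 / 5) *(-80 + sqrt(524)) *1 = -64 + 8 *sqrt(131) / 5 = -45.69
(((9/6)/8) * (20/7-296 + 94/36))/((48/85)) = -3111595/32256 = -96.47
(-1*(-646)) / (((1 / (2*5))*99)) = 6460 / 99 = 65.25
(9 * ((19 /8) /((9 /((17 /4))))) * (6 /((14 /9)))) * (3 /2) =26163 /448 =58.40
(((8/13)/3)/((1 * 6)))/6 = 2/351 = 0.01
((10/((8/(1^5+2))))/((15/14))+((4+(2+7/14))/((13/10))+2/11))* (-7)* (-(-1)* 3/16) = -11.39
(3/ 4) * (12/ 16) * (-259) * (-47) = 109557/ 16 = 6847.31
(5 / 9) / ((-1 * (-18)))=0.03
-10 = -10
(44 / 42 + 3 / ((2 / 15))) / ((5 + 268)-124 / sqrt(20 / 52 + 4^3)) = 1978* sqrt(1209) / 14040845 + 26703 / 308590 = 0.09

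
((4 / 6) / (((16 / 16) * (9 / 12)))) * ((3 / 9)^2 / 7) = 8 / 567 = 0.01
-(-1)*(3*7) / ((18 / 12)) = 14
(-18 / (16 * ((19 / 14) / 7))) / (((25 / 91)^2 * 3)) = -1217307 / 47500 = -25.63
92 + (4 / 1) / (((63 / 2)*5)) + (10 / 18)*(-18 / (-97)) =2814986 / 30555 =92.13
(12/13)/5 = 12/65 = 0.18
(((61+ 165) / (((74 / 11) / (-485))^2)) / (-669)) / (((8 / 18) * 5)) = -1929738855 / 2442296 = -790.13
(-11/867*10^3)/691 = -11000/599097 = -0.02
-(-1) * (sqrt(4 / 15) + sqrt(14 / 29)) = 2 * sqrt(15) / 15 + sqrt(406) / 29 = 1.21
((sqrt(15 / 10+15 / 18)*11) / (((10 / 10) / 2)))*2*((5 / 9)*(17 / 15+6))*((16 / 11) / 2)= 3424*sqrt(21) / 81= 193.71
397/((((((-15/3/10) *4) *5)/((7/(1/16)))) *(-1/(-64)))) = -284569.60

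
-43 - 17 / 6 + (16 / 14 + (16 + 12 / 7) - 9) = -1511 / 42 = -35.98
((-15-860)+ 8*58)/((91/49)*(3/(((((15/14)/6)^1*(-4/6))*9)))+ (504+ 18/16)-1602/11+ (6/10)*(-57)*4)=-1.89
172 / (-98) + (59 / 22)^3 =9147843 / 521752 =17.53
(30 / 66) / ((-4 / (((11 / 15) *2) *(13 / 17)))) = -13 / 102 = -0.13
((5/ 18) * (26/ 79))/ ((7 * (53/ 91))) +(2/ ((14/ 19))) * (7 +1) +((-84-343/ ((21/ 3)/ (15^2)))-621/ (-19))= -55403770561/ 5011839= -11054.58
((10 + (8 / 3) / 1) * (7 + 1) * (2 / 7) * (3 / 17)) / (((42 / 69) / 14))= 13984 / 119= 117.51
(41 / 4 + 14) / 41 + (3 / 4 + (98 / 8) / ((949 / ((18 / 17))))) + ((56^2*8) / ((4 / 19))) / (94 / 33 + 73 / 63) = 109255085468591 / 3673709962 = 29739.71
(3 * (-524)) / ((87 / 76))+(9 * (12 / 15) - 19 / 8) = -1587363 / 1160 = -1368.42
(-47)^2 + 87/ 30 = 22119/ 10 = 2211.90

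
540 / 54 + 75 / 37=445 / 37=12.03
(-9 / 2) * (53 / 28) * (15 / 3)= -2385 / 56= -42.59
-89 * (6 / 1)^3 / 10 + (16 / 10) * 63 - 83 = -9523 / 5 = -1904.60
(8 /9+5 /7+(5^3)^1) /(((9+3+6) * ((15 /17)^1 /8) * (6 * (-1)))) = -271184 /25515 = -10.63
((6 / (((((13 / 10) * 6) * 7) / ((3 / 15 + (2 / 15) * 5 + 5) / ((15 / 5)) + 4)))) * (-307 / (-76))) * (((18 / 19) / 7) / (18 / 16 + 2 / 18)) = 5923872 / 20466173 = 0.29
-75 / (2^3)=-75 / 8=-9.38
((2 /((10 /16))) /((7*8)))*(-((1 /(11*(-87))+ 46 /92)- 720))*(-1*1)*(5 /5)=-275425 /6699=-41.11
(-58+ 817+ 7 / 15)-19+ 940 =25207 / 15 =1680.47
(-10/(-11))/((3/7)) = 70/33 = 2.12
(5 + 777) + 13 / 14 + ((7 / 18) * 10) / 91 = 782.97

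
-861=-861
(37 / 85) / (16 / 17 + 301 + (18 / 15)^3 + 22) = 925 / 692047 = 0.00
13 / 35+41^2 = 58848 / 35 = 1681.37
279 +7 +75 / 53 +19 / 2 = 31473 / 106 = 296.92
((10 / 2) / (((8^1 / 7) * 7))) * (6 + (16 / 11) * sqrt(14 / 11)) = 10 * sqrt(154) / 121 + 15 / 4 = 4.78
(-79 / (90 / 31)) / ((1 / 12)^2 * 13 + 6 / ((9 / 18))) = -19592 / 8705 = -2.25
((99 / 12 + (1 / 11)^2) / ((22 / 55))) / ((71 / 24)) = 59955 / 8591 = 6.98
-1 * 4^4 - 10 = -266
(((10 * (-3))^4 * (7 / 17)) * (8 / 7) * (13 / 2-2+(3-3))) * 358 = 10439280000 / 17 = 614075294.12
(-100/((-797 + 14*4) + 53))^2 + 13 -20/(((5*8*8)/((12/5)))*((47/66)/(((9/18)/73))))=13.02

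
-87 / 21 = -29 / 7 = -4.14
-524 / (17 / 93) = -48732 / 17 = -2866.59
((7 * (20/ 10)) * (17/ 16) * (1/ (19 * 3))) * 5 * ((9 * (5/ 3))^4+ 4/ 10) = 30122113/ 456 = 66057.27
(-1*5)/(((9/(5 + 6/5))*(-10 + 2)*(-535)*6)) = -31/231120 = -0.00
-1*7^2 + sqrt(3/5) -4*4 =-65 + sqrt(15)/5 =-64.23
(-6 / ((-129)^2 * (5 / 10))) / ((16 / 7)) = -7 / 22188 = -0.00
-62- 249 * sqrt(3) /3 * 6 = -498 * sqrt(3)- 62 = -924.56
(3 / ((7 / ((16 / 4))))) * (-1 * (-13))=156 / 7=22.29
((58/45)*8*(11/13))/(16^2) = 319/9360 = 0.03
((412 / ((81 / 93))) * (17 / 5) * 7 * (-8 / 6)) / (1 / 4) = -60044.17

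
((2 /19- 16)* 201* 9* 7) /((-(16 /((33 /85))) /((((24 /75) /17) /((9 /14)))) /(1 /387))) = 10906126 /29514125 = 0.37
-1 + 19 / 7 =12 / 7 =1.71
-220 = -220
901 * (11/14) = 9911/14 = 707.93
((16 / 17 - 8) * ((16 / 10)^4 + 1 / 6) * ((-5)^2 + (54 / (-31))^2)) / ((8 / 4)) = -1357880282 / 2042125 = -664.93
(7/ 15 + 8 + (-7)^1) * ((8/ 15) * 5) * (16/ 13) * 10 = 5632/ 117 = 48.14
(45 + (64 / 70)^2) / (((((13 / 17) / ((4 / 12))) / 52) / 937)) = 3577589684 / 3675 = 973493.79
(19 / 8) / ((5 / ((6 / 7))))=57 / 140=0.41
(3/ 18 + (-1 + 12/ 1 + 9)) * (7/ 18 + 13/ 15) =13673/ 540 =25.32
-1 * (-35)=35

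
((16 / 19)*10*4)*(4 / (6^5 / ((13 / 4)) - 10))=16640 / 294253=0.06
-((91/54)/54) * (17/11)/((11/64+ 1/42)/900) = -17326400/78111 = -221.82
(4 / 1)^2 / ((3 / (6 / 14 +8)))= 44.95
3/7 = 0.43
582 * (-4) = -2328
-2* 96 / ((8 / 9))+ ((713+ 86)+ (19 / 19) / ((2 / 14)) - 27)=563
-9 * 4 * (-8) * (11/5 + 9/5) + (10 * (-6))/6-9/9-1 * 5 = 1136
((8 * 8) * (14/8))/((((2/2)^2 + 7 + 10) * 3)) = 56/27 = 2.07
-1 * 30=-30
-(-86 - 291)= 377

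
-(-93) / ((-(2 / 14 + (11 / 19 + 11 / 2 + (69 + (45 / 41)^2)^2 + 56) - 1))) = -69903675618 / 3750680434021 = -0.02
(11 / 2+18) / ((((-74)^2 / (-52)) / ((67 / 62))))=-40937 / 169756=-0.24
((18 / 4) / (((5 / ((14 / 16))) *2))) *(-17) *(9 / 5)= -9639 / 800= -12.05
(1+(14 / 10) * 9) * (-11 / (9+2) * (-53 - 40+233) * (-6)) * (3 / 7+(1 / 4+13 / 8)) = 26316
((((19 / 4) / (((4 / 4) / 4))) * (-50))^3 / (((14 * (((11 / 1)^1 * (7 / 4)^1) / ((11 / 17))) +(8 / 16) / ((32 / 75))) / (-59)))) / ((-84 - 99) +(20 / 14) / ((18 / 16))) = -203959224000000 / 306043219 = -666439.28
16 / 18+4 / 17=172 / 153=1.12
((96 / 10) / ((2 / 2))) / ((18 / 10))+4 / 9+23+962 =8917 / 9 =990.78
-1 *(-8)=8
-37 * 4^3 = -2368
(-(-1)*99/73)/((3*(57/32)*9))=352/12483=0.03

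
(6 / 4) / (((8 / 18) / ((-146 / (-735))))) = 657 / 980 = 0.67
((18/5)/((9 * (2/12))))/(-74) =-6/185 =-0.03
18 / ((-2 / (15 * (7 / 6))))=-315 / 2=-157.50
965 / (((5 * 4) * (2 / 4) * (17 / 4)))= 386 / 17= 22.71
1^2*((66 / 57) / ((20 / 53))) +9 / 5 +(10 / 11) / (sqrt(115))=2*sqrt(115) / 253 +185 / 38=4.95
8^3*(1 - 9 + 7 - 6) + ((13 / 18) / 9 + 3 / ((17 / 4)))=-9868171 / 2754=-3583.21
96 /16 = 6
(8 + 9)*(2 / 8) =17 / 4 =4.25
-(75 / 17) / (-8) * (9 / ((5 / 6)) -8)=105 / 68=1.54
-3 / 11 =-0.27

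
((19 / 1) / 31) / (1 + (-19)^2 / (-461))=2.83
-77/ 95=-0.81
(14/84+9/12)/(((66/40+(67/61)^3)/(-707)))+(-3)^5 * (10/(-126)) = -56313311930/283618293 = -198.55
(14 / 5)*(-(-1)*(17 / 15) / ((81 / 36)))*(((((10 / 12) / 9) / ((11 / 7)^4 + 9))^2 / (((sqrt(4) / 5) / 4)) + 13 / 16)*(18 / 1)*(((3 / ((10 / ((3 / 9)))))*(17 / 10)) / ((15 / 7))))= 352867624684547 / 215539101562500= 1.64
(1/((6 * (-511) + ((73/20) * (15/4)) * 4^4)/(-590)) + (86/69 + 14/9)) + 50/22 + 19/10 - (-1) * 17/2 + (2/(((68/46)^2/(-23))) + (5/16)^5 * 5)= -1739737036858967/251856782622720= -6.91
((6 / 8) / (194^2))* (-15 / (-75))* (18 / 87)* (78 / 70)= 351 / 382005400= 0.00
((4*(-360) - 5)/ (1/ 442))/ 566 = -319345/ 283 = -1128.43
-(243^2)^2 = -3486784401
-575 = -575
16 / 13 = 1.23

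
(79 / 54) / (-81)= -79 / 4374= -0.02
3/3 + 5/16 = 1.31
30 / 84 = 5 / 14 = 0.36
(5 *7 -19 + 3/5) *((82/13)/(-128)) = -3403/4160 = -0.82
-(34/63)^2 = -1156/3969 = -0.29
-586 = -586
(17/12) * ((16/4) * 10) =170/3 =56.67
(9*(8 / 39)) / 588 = 2 / 637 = 0.00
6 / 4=3 / 2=1.50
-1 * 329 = -329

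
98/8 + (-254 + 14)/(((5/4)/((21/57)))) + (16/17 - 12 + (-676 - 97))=-1088569/1292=-842.55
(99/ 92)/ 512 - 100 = -4710301/ 47104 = -100.00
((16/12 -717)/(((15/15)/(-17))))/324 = 36499/972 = 37.55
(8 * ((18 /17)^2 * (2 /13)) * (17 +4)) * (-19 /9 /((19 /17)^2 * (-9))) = 1344 /247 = 5.44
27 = 27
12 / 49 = 0.24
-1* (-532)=532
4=4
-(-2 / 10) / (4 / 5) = 1 / 4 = 0.25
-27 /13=-2.08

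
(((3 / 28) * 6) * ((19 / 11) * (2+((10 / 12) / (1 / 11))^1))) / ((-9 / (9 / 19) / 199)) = -39999 / 308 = -129.87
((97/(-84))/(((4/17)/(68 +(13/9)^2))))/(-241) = 1337339/937008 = 1.43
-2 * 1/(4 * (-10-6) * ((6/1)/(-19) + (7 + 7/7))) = 19/4672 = 0.00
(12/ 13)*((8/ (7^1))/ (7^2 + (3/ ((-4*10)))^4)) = 245760000/ 11415047371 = 0.02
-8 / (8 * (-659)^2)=-1 / 434281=-0.00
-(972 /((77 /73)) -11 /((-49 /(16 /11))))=-496868 /539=-921.83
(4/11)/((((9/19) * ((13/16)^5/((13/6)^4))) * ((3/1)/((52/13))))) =19922944/312741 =63.70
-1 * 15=-15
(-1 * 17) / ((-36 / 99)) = 187 / 4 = 46.75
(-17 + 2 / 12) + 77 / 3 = 53 / 6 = 8.83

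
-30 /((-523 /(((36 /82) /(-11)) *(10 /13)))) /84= -450 /21464443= -0.00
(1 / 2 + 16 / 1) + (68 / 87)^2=259025 / 15138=17.11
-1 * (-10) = 10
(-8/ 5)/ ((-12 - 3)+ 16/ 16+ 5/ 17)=136/ 1165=0.12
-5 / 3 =-1.67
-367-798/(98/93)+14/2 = -7821/7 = -1117.29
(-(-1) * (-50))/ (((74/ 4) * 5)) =-20/ 37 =-0.54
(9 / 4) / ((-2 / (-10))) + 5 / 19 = 875 / 76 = 11.51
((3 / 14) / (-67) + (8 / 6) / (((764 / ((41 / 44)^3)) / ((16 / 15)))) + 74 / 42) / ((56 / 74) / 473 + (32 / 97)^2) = 80786260944212123 / 5068352783522160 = 15.94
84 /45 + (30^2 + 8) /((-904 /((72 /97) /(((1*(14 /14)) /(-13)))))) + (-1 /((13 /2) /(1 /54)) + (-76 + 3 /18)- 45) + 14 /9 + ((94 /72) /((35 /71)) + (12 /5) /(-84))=-56610377623 /538623540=-105.10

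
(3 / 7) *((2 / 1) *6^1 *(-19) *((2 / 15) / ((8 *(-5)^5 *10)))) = 57 / 1093750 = 0.00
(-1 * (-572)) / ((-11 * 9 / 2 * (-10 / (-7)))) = -364 / 45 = -8.09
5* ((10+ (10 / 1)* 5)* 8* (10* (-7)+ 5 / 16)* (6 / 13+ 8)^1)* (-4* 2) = 11321538.46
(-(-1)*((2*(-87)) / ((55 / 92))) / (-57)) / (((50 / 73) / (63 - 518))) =-17723524 / 5225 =-3392.06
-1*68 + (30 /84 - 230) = -4167 /14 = -297.64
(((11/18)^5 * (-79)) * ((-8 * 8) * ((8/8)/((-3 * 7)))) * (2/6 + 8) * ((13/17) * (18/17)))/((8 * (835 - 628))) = -4134984425/49454836578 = -0.08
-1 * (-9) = 9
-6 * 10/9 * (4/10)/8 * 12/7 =-4/7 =-0.57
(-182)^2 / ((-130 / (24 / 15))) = -10192 / 25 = -407.68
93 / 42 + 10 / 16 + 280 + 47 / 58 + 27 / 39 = 6003027 / 21112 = 284.34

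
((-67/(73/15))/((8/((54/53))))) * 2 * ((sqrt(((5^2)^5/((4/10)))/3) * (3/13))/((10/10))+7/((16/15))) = -84796875 * sqrt(30)/201188 - 2849175/123808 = -2331.56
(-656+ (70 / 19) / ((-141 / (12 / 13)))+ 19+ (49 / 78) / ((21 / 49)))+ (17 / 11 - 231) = -1988302973 / 2298582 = -865.01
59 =59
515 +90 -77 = 528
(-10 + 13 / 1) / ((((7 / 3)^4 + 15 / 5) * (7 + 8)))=81 / 13220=0.01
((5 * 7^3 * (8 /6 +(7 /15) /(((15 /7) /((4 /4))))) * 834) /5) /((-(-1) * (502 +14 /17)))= 282867641 /320550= 882.44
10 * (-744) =-7440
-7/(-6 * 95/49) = 343/570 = 0.60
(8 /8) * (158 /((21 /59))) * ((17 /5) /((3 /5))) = 158474 /63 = 2515.46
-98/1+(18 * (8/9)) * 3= -50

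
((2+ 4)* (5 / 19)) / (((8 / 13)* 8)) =195 / 608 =0.32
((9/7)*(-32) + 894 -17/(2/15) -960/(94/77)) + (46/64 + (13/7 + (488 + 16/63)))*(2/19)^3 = -4911109499/81237996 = -60.45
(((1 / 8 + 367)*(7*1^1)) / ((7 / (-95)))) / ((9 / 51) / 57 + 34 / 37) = -1111502755 / 29384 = -37826.80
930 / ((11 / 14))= 13020 / 11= 1183.64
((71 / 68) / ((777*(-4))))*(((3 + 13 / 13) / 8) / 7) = -71 / 2958816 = -0.00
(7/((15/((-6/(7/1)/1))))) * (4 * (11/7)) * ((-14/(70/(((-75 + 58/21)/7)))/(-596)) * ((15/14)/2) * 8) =66748/1788745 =0.04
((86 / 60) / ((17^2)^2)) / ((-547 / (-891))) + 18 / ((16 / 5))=10279398159 / 1827439480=5.63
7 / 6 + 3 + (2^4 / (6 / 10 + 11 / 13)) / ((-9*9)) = 30685 / 7614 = 4.03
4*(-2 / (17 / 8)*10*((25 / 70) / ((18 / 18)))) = -1600 / 119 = -13.45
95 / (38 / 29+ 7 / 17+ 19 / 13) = 608855 / 20404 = 29.84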